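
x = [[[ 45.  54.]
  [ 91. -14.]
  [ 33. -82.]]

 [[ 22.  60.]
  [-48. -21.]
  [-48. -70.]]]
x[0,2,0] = 33.0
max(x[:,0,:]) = 60.0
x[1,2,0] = -48.0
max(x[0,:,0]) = 91.0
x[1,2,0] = -48.0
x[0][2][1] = -82.0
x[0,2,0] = 33.0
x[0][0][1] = 54.0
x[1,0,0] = 22.0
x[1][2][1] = -70.0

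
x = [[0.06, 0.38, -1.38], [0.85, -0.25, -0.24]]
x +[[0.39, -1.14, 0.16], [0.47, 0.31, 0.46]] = [[0.45, -0.76, -1.22],[1.32, 0.06, 0.22]]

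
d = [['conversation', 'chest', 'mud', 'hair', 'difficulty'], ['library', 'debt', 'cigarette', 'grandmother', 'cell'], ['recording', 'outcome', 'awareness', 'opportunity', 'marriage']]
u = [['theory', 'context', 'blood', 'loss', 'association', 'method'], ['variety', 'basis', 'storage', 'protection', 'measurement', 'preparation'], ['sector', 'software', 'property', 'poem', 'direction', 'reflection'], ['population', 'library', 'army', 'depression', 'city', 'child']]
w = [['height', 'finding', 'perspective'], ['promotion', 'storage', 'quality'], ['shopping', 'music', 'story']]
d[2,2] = 'awareness'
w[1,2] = 'quality'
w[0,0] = 'height'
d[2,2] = 'awareness'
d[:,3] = ['hair', 'grandmother', 'opportunity']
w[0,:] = ['height', 'finding', 'perspective']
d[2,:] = ['recording', 'outcome', 'awareness', 'opportunity', 'marriage']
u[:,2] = ['blood', 'storage', 'property', 'army']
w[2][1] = 'music'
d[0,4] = 'difficulty'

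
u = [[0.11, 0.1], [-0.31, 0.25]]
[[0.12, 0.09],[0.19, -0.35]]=u @ [[0.19, 0.98], [0.98, -0.19]]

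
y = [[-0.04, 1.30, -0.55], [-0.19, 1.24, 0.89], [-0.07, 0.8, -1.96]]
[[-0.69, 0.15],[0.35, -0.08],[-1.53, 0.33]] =y @ [[-0.25, 0.06], [-0.25, 0.05], [0.69, -0.15]]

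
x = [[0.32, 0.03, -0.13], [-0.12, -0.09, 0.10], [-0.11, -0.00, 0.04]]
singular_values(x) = [0.4, 0.08, 0.0]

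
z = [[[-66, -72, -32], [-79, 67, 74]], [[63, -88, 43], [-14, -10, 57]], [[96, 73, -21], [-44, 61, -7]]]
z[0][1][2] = 74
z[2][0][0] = 96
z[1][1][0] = -14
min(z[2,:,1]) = 61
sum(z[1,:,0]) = 49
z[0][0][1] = -72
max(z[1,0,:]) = 63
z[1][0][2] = 43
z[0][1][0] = -79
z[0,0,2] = -32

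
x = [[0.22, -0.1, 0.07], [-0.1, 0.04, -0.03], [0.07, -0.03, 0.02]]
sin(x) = [[0.22, -0.1, 0.07], [-0.10, 0.04, -0.03], [0.07, -0.03, 0.02]]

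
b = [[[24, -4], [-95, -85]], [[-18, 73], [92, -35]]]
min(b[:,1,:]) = -95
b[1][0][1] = 73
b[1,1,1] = -35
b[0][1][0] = -95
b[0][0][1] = -4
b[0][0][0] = 24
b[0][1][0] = -95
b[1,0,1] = 73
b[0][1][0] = -95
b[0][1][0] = -95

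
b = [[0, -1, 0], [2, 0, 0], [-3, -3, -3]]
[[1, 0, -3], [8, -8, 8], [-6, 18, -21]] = b@ [[4, -4, 4], [-1, 0, 3], [-1, -2, 0]]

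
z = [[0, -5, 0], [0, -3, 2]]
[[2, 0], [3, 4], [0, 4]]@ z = [[0, -10, 0], [0, -27, 8], [0, -12, 8]]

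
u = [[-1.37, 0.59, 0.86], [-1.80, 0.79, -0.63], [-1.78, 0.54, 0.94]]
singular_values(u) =[3.15, 1.28, 0.14]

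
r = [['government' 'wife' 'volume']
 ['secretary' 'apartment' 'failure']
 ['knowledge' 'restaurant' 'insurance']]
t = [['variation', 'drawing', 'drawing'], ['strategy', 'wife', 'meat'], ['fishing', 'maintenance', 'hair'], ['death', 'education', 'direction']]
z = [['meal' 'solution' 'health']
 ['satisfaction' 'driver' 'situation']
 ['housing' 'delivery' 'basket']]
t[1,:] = ['strategy', 'wife', 'meat']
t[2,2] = 'hair'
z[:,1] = ['solution', 'driver', 'delivery']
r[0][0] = 'government'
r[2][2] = 'insurance'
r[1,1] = 'apartment'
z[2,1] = 'delivery'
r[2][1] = 'restaurant'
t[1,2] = 'meat'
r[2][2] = 'insurance'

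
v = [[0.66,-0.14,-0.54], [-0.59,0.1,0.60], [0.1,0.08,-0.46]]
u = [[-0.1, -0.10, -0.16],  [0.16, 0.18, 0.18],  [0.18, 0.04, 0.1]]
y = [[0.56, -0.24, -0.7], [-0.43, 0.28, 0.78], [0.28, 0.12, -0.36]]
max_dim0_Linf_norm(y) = 0.78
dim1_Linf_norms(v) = [0.66, 0.6, 0.46]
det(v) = -0.00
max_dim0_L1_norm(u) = 0.44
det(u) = 0.00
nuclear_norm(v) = 1.57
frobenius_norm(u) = 0.42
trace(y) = 0.48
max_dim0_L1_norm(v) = 1.6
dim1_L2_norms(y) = [0.93, 0.93, 0.47]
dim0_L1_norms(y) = [1.27, 0.64, 1.84]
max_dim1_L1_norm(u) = 0.52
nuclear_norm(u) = 0.54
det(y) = -0.03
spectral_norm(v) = 1.27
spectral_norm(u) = 0.41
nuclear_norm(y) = 1.71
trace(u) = 0.18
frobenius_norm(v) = 1.30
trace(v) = 0.30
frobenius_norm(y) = 1.40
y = v + u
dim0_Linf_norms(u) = [0.18, 0.18, 0.18]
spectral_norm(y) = 1.37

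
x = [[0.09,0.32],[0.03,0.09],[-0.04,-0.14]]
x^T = [[0.09, 0.03, -0.04],[0.32, 0.09, -0.14]]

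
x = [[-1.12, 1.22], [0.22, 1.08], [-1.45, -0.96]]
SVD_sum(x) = [[0.19,  0.27], [0.59,  0.81], [-0.96,  -1.32]] + [[-1.31, 0.95], [-0.37, 0.27], [-0.49, 0.36]]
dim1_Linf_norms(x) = [1.22, 1.08, 1.45]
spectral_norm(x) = 1.94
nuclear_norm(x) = 3.73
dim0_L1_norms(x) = [2.79, 3.26]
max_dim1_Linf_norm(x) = 1.45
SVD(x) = [[-0.17, 0.91], [-0.52, 0.25], [0.84, 0.34]] @ diag([1.9410318082251687, 1.7927898704137446]) @ [[-0.59,-0.81], [-0.81,0.59]]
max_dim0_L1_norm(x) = 3.26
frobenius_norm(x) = 2.64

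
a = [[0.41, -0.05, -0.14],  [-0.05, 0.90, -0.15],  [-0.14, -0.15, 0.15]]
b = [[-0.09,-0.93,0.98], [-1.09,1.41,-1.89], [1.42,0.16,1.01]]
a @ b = [[-0.18, -0.47, 0.35], [-1.19, 1.29, -1.9], [0.39, -0.06, 0.3]]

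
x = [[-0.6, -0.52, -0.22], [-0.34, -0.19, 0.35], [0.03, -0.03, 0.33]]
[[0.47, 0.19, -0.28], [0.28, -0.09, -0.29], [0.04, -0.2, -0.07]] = x @ [[-0.48, -0.49, 0.62],[-0.40, 0.41, -0.07],[0.12, -0.51, -0.27]]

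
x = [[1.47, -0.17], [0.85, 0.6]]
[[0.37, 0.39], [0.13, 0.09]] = x@[[0.24, 0.24],[-0.13, -0.19]]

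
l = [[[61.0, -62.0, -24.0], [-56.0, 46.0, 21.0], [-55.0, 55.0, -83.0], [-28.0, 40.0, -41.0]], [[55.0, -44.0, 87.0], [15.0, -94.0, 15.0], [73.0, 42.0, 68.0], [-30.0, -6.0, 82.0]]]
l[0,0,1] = -62.0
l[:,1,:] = [[-56.0, 46.0, 21.0], [15.0, -94.0, 15.0]]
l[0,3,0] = -28.0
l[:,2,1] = [55.0, 42.0]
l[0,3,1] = 40.0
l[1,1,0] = 15.0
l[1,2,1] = 42.0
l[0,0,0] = 61.0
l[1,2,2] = 68.0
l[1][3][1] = -6.0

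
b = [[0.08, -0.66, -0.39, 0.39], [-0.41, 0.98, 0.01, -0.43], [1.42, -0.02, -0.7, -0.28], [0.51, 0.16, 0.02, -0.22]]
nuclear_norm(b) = 3.50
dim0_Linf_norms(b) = [1.42, 0.98, 0.7, 0.43]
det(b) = 0.00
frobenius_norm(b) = 2.23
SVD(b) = [[-0.22, -0.55, -0.63, 0.5],[0.35, 0.71, -0.58, 0.21],[-0.88, 0.35, -0.2, -0.26],[-0.23, 0.27, 0.48, 0.8]] @ diag([1.747840755349423, 1.3207009292769034, 0.42447943841077346, 0.00435381593034905]) @ [[-0.87,  0.27,  0.4,  0.03], [0.23,  0.83,  -0.01,  -0.51], [0.36,  -0.16,  0.91,  -0.12], [0.22,  0.47,  0.1,  0.85]]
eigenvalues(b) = [(1.2+0j), (-0.53+0.65j), (-0.53-0.65j), (0.01+0j)]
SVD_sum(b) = [[0.34, -0.11, -0.16, -0.01], [-0.54, 0.17, 0.25, 0.02], [1.34, -0.42, -0.62, -0.05], [0.35, -0.11, -0.16, -0.01]] + [[-0.17, -0.6, 0.01, 0.37], [0.21, 0.78, -0.01, -0.48], [0.11, 0.38, -0.01, -0.24], [0.08, 0.3, -0.01, -0.19]] + [[-0.10,0.04,-0.24,0.03],[-0.09,0.04,-0.22,0.03],[-0.03,0.01,-0.08,0.01],[0.07,-0.03,0.19,-0.02]] + [[0.0,  0.00,  0.0,  0.00], [0.0,  0.0,  0.0,  0.0], [-0.00,  -0.00,  -0.00,  -0.0], [0.00,  0.0,  0.00,  0.0]]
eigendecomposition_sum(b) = [[(0.22+0j), -0.48+0.00j, -0.04+0.00j, 0.21-0.00j], [(-0.45+0j), (0.99-0j), (0.09-0j), -0.44+0.00j], [0.16+0.00j, -0.36+0.00j, (-0.03+0j), 0.16-0.00j], [0.03+0.00j, (-0.07+0j), -0.01+0.00j, 0.03-0.00j]] + [[-0.07+0.32j, -0.09+0.11j, -0.17-0.09j, (0.09-0.14j)], [0.02+0.07j, (-0.01+0.03j), -0.04-0.00j, -0.03j], [0.63+0.42j, (0.17+0.29j), -0.33+0.30j, (-0.22-0.3j)], [0.24-0.09j, (0.11+0.01j), (0.01+0.15j), -0.13-0.00j]] + [[-0.07-0.32j, (-0.09-0.11j), -0.17+0.09j, (0.09+0.14j)], [(0.02-0.07j), -0.01-0.03j, (-0.04+0j), 0.03j], [(0.63-0.42j), (0.17-0.29j), -0.33-0.30j, (-0.22+0.3j)], [0.24+0.09j, (0.11-0.01j), 0.01-0.15j, (-0.13+0j)]] + [[0j, 0.00+0.00j, (-0+0j), -0j],  [0.00+0.00j, 0j, -0.00+0.00j, -0j],  [0.00+0.00j, 0j, (-0+0j), -0j],  [0j, 0.00+0.00j, (-0+0j), -0j]]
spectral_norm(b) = 1.75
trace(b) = 0.14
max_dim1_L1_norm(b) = 2.42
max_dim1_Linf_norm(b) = 1.42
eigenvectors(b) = [[0.41+0.00j, -0.14-0.35j, (-0.14+0.35j), (0.22+0j)], [-0.85+0.00j, -0.06-0.05j, -0.06+0.05j, (0.47+0j)], [(0.31+0j), -0.87+0.00j, (-0.87-0j), (0.1+0j)], [0.06+0.00j, (-0.18+0.24j), -0.18-0.24j, (0.85+0j)]]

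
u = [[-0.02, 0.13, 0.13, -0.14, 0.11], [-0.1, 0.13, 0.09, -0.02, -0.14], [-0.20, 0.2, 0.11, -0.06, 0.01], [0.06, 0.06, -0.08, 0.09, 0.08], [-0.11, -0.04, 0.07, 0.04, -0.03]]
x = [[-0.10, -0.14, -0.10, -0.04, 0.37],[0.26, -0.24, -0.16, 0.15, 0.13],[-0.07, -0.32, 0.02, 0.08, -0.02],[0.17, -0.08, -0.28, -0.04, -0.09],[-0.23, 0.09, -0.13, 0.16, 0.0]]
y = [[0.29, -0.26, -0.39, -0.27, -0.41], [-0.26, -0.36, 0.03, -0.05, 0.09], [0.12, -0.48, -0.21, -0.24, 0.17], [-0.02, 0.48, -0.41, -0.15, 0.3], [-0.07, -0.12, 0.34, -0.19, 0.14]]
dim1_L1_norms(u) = [0.53, 0.48, 0.58, 0.37, 0.29]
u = y @ x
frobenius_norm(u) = 0.52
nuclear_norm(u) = 0.97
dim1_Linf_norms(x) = [0.37, 0.26, 0.32, 0.28, 0.23]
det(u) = -0.00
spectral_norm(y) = 0.88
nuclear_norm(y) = 2.71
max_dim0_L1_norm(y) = 1.7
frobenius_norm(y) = 1.35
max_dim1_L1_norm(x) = 0.94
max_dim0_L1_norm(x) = 0.87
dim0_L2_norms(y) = [0.41, 0.82, 0.69, 0.44, 0.56]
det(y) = -0.02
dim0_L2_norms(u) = [0.26, 0.28, 0.22, 0.18, 0.2]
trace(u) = 0.28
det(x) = 0.00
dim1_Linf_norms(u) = [0.14, 0.14, 0.2, 0.09, 0.11]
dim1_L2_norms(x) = [0.42, 0.44, 0.34, 0.35, 0.32]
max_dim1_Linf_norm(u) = 0.2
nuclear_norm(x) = 1.77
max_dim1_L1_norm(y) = 1.62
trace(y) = -0.29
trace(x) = -0.36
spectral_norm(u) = 0.41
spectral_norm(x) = 0.56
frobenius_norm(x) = 0.84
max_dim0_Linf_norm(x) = 0.37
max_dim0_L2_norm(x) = 0.44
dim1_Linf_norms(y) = [0.41, 0.36, 0.48, 0.48, 0.34]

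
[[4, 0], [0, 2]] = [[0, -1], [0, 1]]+[[4, 1], [0, 1]]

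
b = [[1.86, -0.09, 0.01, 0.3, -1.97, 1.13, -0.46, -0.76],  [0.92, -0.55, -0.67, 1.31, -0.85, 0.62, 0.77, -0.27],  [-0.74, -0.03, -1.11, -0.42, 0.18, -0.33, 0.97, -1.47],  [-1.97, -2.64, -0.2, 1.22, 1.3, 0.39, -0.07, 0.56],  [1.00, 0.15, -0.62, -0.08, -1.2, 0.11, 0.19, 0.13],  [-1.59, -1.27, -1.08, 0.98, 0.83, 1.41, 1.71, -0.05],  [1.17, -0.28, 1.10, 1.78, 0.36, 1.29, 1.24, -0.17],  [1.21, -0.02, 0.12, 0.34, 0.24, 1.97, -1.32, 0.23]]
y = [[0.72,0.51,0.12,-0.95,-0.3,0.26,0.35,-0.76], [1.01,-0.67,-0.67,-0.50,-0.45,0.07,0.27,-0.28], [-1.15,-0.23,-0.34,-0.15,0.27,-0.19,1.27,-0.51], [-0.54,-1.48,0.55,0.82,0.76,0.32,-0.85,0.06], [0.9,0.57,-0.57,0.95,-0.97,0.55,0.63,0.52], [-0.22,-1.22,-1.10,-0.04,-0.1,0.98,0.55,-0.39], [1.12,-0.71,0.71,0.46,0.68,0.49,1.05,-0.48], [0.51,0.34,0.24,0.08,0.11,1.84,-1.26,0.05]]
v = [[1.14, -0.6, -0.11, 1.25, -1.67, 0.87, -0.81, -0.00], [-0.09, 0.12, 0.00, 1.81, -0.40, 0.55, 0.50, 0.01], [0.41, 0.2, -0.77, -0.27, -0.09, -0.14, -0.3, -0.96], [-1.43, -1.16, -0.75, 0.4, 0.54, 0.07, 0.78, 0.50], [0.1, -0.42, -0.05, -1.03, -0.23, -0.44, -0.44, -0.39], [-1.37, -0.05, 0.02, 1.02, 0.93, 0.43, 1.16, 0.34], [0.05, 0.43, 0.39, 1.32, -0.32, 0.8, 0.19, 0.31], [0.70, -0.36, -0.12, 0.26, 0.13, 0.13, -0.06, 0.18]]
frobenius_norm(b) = 8.10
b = y + v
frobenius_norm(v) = 5.44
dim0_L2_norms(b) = [3.89, 3.0, 2.12, 2.78, 2.94, 3.08, 2.83, 1.8]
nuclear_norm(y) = 13.71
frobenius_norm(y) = 5.64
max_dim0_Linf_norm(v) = 1.81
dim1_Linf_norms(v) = [1.67, 1.81, 0.96, 1.43, 1.03, 1.37, 1.32, 0.7]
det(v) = 0.00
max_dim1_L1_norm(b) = 8.92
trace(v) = 1.46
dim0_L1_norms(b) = [10.46, 5.03, 4.91, 6.43, 6.93, 7.25, 6.73, 3.64]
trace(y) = 1.64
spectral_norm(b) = 5.25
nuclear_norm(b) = 18.69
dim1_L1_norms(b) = [6.58, 5.96, 5.25, 8.35, 3.48, 8.92, 7.39, 5.45]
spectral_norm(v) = 3.57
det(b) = 52.60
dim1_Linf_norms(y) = [0.95, 1.01, 1.27, 1.48, 0.97, 1.22, 1.12, 1.84]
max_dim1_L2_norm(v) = 2.73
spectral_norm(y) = 2.82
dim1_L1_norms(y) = [3.97, 3.92, 4.11, 5.38, 5.66, 4.6, 5.7, 4.43]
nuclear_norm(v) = 11.33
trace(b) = 3.10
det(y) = -0.16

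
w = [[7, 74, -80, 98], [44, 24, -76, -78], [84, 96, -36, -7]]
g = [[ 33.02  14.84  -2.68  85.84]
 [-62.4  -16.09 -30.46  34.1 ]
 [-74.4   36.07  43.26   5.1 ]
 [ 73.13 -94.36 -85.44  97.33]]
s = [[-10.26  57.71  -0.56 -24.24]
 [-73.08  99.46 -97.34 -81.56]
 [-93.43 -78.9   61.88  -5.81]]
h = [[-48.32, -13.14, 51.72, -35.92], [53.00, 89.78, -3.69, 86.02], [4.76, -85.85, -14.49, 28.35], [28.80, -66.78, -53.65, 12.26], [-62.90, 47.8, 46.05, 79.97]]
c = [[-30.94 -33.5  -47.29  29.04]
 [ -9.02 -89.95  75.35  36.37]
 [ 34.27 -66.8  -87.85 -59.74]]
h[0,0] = -48.32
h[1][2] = -3.69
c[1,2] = 75.35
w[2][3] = -7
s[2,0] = -93.43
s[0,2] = -0.56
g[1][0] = -62.4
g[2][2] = 43.26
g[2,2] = 43.26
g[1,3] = 34.1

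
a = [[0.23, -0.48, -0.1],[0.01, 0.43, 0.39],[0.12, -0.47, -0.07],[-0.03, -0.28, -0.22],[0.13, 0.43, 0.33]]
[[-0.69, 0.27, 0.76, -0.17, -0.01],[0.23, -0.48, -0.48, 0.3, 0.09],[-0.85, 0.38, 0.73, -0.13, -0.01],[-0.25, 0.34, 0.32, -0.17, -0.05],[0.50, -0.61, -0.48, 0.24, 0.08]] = a @ [[1.16,-1.1,0.24,-0.15,0.03], [2.43,-1.08,-1.56,0.16,-0.02], [-2.12,-0.01,0.49,0.59,0.26]]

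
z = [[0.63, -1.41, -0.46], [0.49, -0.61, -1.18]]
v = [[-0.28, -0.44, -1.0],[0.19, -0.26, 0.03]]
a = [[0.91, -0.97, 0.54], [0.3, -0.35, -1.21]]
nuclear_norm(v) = 1.45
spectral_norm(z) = 2.01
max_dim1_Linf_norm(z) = 1.41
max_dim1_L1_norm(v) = 1.72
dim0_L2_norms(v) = [0.34, 0.51, 1.0]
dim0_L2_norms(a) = [0.96, 1.03, 1.33]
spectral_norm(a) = 1.44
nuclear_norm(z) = 2.76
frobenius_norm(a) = 1.93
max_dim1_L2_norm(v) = 1.13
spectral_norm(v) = 1.13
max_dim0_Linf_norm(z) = 1.41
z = v + a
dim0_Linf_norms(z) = [0.63, 1.41, 1.18]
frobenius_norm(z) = 2.15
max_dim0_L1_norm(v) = 1.03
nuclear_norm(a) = 2.73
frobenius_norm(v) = 1.17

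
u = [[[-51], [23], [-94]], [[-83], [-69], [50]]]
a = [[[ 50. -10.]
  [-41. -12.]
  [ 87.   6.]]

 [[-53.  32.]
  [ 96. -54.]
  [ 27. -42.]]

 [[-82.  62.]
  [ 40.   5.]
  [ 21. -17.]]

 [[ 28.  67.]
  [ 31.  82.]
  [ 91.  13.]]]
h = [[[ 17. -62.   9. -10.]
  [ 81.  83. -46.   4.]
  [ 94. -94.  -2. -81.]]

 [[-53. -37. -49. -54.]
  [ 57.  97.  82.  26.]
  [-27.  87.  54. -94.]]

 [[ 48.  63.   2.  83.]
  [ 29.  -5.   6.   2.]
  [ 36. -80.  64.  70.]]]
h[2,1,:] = [29.0, -5.0, 6.0, 2.0]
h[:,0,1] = [-62.0, -37.0, 63.0]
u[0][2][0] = -94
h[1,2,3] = -94.0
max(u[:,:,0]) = 50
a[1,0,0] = -53.0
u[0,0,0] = -51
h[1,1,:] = [57.0, 97.0, 82.0, 26.0]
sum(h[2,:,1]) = -22.0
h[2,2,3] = 70.0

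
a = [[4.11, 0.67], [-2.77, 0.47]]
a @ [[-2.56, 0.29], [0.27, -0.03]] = [[-10.34, 1.17], [7.22, -0.82]]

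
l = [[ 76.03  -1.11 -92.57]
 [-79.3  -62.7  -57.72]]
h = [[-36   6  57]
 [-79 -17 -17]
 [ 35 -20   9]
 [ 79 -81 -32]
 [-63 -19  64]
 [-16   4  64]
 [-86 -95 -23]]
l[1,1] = -62.7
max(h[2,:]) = 35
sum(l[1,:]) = -199.72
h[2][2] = 9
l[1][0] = -79.3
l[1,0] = -79.3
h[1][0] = -79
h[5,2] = 64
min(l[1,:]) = -79.3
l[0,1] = -1.11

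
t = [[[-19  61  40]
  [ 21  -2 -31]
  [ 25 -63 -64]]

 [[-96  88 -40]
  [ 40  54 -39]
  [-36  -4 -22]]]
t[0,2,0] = 25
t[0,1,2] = -31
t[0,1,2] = -31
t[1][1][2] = -39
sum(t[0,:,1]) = -4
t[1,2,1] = -4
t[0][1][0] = 21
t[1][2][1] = -4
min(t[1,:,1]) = -4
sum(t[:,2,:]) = -164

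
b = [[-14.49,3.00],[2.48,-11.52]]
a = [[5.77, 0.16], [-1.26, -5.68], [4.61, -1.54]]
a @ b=[[-83.21, 15.47],[4.17, 61.65],[-70.62, 31.57]]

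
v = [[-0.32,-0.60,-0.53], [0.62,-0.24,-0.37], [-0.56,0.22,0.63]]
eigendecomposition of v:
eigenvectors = [[0.17+0.00j,(-0.28+0.51j),-0.28-0.51j], [0.49+0.00j,0.69+0.00j,0.69-0.00j], [(-0.85+0j),(-0.4+0.15j),(-0.4-0.15j)]]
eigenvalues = [(0.61+0j), (-0.27+0.37j), (-0.27-0.37j)]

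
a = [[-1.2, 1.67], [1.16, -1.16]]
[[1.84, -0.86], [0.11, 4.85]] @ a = [[-3.21, 4.07], [5.49, -5.44]]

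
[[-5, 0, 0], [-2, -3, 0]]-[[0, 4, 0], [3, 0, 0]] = [[-5, -4, 0], [-5, -3, 0]]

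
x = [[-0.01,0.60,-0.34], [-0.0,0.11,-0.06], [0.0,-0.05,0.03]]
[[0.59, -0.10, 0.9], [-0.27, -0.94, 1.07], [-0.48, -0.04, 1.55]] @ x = [[-0.01,  0.3,  -0.17],[0.0,  -0.32,  0.18],[0.00,  -0.37,  0.21]]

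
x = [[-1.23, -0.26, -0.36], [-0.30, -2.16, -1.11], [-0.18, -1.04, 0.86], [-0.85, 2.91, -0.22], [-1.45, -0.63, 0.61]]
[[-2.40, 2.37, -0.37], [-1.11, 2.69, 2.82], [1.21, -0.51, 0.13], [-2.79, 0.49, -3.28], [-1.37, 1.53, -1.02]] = x @ [[1.65, -1.46, 0.76], [-0.38, -0.36, -0.97], [1.29, -1.33, -0.86]]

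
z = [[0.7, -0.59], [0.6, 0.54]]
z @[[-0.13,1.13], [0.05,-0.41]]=[[-0.12, 1.03], [-0.05, 0.46]]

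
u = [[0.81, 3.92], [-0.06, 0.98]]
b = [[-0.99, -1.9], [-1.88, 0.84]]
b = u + [[-1.80,-5.82], [-1.82,-0.14]]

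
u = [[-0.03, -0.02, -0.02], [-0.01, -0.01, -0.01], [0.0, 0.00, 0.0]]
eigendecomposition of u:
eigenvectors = [[-0.94, 0.59, 0.00],[-0.34, -0.81, -0.71],[0.00, 0.0, 0.71]]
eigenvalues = [-0.04, -0.0, 0.0]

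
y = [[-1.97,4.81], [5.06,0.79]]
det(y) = -25.89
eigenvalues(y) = [-5.71, 4.53]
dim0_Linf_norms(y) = [5.06, 4.81]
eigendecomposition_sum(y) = [[-3.63,2.68], [2.82,-2.09]] + [[1.66, 2.13], [2.24, 2.88]]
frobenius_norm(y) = 7.30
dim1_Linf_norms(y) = [4.81, 5.06]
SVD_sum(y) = [[-3.57, 2.16], [3.35, -2.03]] + [[1.60, 2.65], [1.71, 2.82]]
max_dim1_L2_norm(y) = 5.2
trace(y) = -1.18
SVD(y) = [[-0.73, 0.68], [0.68, 0.73]] @ diag([5.727413205731107, 4.521220849595486]) @ [[0.86,-0.52], [0.52,0.86]]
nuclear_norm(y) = 10.25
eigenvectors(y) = [[-0.79,  -0.59], [0.61,  -0.80]]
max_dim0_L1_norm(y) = 7.03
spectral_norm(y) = 5.73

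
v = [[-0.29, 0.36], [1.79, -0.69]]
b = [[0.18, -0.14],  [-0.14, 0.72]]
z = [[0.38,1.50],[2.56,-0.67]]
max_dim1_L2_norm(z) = 2.65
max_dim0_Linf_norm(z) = 2.56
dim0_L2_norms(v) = [1.81, 0.78]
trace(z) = -0.29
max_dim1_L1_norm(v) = 2.48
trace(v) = -0.98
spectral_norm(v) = 1.96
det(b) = 0.11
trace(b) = 0.90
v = b @ z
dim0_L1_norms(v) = [2.08, 1.05]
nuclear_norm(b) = 0.90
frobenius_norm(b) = 0.77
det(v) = -0.44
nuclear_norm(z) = 4.19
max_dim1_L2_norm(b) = 0.73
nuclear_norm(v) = 2.19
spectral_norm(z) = 2.65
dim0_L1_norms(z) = [2.94, 2.17]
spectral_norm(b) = 0.75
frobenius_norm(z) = 3.07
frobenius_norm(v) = 1.97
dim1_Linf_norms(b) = [0.18, 0.72]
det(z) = -4.09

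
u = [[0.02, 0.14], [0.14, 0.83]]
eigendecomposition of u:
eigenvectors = [[-0.99, -0.17],[0.17, -0.99]]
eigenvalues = [-0.0, 0.85]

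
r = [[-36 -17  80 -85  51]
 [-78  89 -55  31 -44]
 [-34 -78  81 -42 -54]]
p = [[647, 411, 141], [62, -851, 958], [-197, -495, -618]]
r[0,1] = -17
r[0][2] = 80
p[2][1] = -495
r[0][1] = -17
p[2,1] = -495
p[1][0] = 62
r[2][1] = -78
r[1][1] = 89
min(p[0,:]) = 141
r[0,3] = -85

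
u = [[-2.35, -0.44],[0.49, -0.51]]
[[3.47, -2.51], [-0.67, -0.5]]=u @ [[-1.46, 0.75], [-0.09, 1.70]]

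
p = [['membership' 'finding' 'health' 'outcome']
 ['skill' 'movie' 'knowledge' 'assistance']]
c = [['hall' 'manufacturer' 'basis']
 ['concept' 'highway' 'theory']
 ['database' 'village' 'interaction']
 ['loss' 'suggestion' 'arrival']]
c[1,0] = 'concept'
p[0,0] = 'membership'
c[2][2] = 'interaction'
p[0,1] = 'finding'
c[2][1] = 'village'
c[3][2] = 'arrival'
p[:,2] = ['health', 'knowledge']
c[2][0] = 'database'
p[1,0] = 'skill'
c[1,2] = 'theory'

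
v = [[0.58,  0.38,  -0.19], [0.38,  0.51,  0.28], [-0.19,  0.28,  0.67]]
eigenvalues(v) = [-0.0, 0.94, 0.82]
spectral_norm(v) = 0.94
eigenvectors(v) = [[0.59, -0.59, -0.56], [-0.68, -0.73, 0.06], [0.45, -0.34, 0.83]]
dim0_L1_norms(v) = [1.15, 1.17, 1.14]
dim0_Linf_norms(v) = [0.58, 0.51, 0.67]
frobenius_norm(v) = 1.25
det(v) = -0.00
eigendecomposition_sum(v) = [[-0.0, 0.0, -0.0],[0.0, -0.00, 0.0],[-0.0, 0.00, -0.00]] + [[0.32, 0.41, 0.19], [0.41, 0.51, 0.24], [0.19, 0.24, 0.11]] + [[0.26, -0.03, -0.38], [-0.03, 0.0, 0.04], [-0.38, 0.04, 0.56]]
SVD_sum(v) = [[0.32, 0.41, 0.19], [0.41, 0.51, 0.24], [0.19, 0.24, 0.11]] + [[0.26, -0.03, -0.38], [-0.03, 0.00, 0.04], [-0.38, 0.04, 0.56]] + [[-0.00,0.00,-0.00], [0.0,-0.00,0.00], [-0.00,0.00,-0.0]]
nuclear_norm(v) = 1.77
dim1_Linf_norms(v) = [0.58, 0.51, 0.67]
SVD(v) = [[-0.59, 0.56, 0.59], [-0.73, -0.06, -0.68], [-0.34, -0.83, 0.45]] @ diag([0.944449841851774, 0.8192683754948208, 0.0037182173465947475]) @ [[-0.59, -0.73, -0.34], [0.56, -0.06, -0.83], [-0.59, 0.68, -0.45]]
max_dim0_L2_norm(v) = 0.75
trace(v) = 1.76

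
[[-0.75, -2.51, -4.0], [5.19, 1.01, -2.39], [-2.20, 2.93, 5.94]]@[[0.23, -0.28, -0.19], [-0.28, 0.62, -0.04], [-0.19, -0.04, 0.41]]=[[1.29, -1.19, -1.40], [1.37, -0.73, -2.01], [-2.46, 2.2, 2.74]]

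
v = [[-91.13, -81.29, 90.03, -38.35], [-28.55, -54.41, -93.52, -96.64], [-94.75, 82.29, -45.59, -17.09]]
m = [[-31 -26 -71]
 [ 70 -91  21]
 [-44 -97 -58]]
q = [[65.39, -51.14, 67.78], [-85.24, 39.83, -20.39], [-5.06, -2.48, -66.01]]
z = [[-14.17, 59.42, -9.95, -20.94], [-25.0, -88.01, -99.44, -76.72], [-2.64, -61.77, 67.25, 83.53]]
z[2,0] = -2.64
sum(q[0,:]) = 82.03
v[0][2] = 90.03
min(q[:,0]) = -85.24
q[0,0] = 65.39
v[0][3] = -38.35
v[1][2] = -93.52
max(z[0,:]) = 59.42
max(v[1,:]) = -28.55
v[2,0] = -94.75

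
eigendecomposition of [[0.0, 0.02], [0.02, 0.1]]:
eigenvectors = [[-0.98, -0.19], [0.19, -0.98]]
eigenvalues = [-0.0, 0.1]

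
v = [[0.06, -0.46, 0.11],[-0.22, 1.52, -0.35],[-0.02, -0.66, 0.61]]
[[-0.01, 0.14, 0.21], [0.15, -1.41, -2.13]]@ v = [[-0.04, 0.08, 0.08], [0.36, -0.81, -0.79]]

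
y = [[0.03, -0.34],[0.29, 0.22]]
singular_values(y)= [0.44, 0.24]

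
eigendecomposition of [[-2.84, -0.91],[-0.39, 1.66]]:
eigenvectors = [[-1.00, 0.19], [-0.08, -0.98]]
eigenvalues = [-2.92, 1.74]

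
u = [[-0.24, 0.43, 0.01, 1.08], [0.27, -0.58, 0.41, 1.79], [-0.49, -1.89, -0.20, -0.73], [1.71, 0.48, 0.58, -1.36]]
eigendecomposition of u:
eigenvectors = [[0.23+0.00j, (-0.32-0.04j), -0.32+0.04j, -0.42+0.00j],[(0.58+0j), -0.02-0.26j, -0.02+0.26j, (0.07+0j)],[0.29+0.00j, (0.9+0j), (0.9-0j), (0.9+0j)],[(-0.73+0j), -0.07-0.10j, (-0.07+0.1j), -0.12+0.00j]]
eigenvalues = [(-2.52+0j), (0.08+0.65j), (0.08-0.65j), (-0.02+0j)]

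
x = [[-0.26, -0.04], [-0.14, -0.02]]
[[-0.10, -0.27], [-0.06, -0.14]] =x@[[0.78,  0.81],[-2.57,  1.48]]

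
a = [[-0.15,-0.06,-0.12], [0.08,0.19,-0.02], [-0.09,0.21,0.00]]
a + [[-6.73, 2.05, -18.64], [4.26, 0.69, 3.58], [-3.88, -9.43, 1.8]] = [[-6.88, 1.99, -18.76], [4.34, 0.88, 3.56], [-3.97, -9.22, 1.8]]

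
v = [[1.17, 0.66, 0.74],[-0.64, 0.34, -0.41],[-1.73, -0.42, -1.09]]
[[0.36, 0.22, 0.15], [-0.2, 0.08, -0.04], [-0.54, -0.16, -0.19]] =v @ [[0.3,-0.01,0.02], [-0.01,0.29,0.05], [0.02,0.05,0.12]]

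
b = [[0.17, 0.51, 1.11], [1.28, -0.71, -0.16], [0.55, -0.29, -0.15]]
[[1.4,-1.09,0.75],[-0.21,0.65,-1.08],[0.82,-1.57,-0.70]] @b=[[-0.74, 1.27, 1.62], [0.20, -0.26, -0.18], [-2.26, 1.74, 1.27]]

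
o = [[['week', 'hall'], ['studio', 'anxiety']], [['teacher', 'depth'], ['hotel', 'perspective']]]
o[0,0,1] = 'hall'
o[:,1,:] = [['studio', 'anxiety'], ['hotel', 'perspective']]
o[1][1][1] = 'perspective'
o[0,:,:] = [['week', 'hall'], ['studio', 'anxiety']]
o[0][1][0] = 'studio'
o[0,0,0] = 'week'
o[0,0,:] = ['week', 'hall']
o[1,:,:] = [['teacher', 'depth'], ['hotel', 'perspective']]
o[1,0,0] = 'teacher'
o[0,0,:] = ['week', 'hall']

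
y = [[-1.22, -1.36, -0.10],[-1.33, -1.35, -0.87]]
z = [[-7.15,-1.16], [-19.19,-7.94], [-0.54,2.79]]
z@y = [[10.27, 11.29, 1.72], [33.97, 36.82, 8.83], [-3.05, -3.03, -2.37]]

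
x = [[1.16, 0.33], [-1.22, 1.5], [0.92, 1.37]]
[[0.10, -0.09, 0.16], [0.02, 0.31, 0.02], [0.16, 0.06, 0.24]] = x @ [[0.07, -0.11, 0.11], [0.07, 0.12, 0.1]]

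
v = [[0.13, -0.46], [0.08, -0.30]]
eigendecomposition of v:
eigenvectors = [[0.97, 0.83], [0.25, 0.56]]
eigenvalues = [0.01, -0.18]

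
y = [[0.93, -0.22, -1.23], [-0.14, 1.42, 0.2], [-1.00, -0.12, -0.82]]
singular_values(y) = [1.73, 1.31, 1.22]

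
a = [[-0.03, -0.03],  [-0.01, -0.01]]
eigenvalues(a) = [-0.04, 0.0]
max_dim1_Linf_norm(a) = 0.03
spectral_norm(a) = 0.04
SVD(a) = [[-0.95, -0.32], [-0.32, 0.95]] @ diag([0.044721359549995794, 6.540968983667007e-19]) @ [[0.71, 0.71],[0.71, -0.71]]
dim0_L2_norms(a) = [0.03, 0.03]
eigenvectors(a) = [[-0.95, 0.71],[-0.32, -0.71]]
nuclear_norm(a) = 0.04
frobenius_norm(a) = 0.04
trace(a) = -0.04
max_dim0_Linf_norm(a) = 0.03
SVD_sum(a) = [[-0.03, -0.03],[-0.01, -0.01]] + [[-0.0, 0.0], [0.00, -0.00]]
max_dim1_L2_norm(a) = 0.04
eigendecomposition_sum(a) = [[-0.03, -0.03], [-0.01, -0.01]] + [[0.0,-0.0],[-0.0,0.00]]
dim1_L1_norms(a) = [0.06, 0.02]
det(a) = -0.00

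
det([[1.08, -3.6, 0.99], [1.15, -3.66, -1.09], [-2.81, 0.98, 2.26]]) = -18.516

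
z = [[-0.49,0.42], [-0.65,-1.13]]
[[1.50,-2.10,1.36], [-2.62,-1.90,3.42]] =z @ [[-0.72, 3.83, -3.59], [2.73, -0.52, -0.96]]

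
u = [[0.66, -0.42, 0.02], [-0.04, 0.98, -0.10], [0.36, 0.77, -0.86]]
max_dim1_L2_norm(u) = 1.21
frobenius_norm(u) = 1.75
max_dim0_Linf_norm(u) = 0.98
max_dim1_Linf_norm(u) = 0.98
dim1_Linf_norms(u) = [0.66, 0.98, 0.86]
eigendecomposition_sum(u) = [[0.0, 0.00, -0.0], [0.01, 0.02, -0.05], [0.22, 0.41, -0.84]] + [[0.49, 0.59, -0.03], [0.09, 0.11, -0.01], [0.17, 0.21, -0.01]] + [[0.17, -1.01, 0.06], [-0.14, 0.85, -0.05], [-0.03, 0.15, -0.01]]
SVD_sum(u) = [[-0.02, -0.29, 0.16],[0.06, 0.78, -0.44],[0.08, 0.97, -0.54]] + [[0.56, -0.22, -0.31], [-0.25, 0.1, 0.14], [0.37, -0.14, -0.20]] + [[0.12, 0.08, 0.17], [0.15, 0.10, 0.2], [-0.08, -0.06, -0.11]]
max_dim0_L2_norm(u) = 1.32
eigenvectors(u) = [[-0.0, 0.93, -0.76], [-0.06, 0.18, 0.64], [-1.00, 0.33, 0.12]]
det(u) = -0.48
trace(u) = 0.78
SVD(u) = [[-0.22, 0.78, 0.58], [0.61, -0.35, 0.71], [0.76, 0.51, -0.4]] @ diag([1.469203246606947, 0.861369198739525, 0.38207973463981704]) @ [[0.07, 0.87, -0.49],[0.83, -0.32, -0.45],[0.55, 0.38, 0.74]]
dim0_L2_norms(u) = [0.75, 1.32, 0.87]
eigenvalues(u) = [-0.82, 0.59, 1.01]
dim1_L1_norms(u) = [1.1, 1.12, 1.99]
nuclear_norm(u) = 2.71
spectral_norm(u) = 1.47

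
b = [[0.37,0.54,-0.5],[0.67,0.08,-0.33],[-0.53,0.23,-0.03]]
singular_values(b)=[1.08, 0.64, 0.05]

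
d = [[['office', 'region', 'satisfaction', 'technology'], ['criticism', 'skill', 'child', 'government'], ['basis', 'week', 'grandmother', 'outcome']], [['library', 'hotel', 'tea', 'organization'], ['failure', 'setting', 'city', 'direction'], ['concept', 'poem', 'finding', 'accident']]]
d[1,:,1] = ['hotel', 'setting', 'poem']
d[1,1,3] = 'direction'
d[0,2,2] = 'grandmother'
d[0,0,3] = 'technology'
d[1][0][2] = 'tea'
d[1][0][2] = 'tea'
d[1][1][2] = 'city'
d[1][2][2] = 'finding'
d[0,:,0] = ['office', 'criticism', 'basis']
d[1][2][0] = 'concept'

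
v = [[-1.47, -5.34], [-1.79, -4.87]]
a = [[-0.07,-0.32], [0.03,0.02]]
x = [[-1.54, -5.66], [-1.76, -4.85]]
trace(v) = -6.34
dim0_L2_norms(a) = [0.08, 0.32]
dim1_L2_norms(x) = [5.87, 5.16]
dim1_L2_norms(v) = [5.54, 5.19]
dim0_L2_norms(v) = [2.32, 7.23]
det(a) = 0.01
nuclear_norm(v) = 7.90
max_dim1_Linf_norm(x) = 5.66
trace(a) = -0.05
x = v + a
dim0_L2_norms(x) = [2.34, 7.45]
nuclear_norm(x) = 8.12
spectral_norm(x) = 7.81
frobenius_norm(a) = 0.33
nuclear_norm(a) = 0.35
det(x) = -2.49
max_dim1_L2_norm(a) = 0.33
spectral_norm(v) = 7.58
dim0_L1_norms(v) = [3.26, 10.21]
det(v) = -2.40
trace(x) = -6.39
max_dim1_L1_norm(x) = 7.2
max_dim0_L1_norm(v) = 10.21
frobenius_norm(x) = 7.81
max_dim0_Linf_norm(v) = 5.34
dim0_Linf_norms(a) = [0.07, 0.32]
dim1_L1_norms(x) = [7.2, 6.61]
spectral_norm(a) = 0.33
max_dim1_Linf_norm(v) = 5.34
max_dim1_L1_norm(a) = 0.39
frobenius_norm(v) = 7.59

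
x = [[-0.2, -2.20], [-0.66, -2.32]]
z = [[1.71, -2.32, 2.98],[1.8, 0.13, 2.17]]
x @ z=[[-4.3, 0.18, -5.37], [-5.3, 1.23, -7.00]]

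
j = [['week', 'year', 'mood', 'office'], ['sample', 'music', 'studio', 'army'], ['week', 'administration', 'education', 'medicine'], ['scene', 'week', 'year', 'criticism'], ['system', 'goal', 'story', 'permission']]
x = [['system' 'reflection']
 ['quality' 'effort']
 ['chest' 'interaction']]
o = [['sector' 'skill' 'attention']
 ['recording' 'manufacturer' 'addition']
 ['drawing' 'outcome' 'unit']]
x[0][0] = 'system'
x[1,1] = 'effort'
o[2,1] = 'outcome'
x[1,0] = 'quality'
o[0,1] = 'skill'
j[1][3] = 'army'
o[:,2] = ['attention', 'addition', 'unit']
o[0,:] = ['sector', 'skill', 'attention']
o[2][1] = 'outcome'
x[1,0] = 'quality'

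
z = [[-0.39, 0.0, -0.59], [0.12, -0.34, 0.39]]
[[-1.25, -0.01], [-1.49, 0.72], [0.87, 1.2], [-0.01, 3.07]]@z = [[0.49, 0.0, 0.73], [0.67, -0.24, 1.16], [-0.2, -0.41, -0.05], [0.37, -1.04, 1.20]]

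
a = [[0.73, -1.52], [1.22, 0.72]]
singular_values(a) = [1.7, 1.4]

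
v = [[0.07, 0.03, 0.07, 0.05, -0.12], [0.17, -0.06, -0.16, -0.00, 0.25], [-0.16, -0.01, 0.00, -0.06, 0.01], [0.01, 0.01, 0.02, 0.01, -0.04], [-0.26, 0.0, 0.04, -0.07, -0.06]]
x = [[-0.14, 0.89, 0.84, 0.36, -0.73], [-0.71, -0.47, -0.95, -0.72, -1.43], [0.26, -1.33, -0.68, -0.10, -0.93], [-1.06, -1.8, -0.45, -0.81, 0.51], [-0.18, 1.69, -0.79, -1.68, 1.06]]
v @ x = [[-0.04, -0.34, 0.06, 0.16, -0.26], [-0.07, 0.81, 0.11, -0.30, 0.38], [0.09, -0.01, -0.11, -0.02, 0.11], [-0.01, -0.11, 0.01, 0.05, -0.08], [0.13, -0.26, -0.17, 0.06, 0.05]]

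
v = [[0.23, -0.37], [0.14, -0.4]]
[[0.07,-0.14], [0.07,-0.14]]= v @ [[0.09, -0.14], [-0.14, 0.29]]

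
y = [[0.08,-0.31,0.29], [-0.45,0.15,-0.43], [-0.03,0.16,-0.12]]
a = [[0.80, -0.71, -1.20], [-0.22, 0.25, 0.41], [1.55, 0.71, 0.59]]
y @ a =[[0.58, 0.07, -0.05],[-1.06, 0.05, 0.35],[-0.25, -0.02, 0.03]]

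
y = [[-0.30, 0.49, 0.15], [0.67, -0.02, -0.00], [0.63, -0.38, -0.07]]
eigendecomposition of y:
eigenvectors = [[0.58, -0.56, -0.03], [-0.46, -0.82, -0.31], [-0.68, -0.08, 0.95]]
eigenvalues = [-0.86, 0.44, 0.04]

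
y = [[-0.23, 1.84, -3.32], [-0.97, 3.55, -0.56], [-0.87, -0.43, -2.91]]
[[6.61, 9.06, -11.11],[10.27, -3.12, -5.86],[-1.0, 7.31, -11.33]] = y @ [[0.81, 2.84, 3.27],[3.06, -0.62, -0.29],[-0.35, -3.27, 2.96]]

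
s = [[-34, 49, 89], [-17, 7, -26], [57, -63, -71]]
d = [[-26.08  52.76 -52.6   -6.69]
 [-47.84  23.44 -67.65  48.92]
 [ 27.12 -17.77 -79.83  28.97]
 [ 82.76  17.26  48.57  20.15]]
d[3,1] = 17.26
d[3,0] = 82.76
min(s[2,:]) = -71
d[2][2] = -79.83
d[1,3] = 48.92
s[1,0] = -17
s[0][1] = 49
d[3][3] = 20.15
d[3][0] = 82.76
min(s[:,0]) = -34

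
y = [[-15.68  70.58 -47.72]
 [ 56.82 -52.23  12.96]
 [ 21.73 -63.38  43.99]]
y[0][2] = -47.72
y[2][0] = 21.73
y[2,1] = -63.38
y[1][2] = 12.96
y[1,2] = 12.96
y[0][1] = 70.58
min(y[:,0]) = -15.68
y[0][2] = -47.72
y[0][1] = 70.58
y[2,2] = 43.99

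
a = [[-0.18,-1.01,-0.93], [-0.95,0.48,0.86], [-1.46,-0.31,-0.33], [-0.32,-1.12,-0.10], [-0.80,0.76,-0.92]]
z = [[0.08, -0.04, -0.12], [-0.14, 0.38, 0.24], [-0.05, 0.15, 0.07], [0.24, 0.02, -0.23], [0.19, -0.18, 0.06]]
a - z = [[-0.26, -0.97, -0.81], [-0.81, 0.1, 0.62], [-1.41, -0.46, -0.40], [-0.56, -1.14, 0.13], [-0.99, 0.94, -0.98]]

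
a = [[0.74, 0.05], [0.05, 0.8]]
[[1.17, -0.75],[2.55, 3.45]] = a @ [[1.37, -1.31], [3.10, 4.40]]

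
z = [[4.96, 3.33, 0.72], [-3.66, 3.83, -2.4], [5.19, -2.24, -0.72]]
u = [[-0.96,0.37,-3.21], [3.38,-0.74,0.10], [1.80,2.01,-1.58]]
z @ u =[[7.79,0.82,-16.73], [12.14,-9.01,15.92], [-13.85,2.13,-15.75]]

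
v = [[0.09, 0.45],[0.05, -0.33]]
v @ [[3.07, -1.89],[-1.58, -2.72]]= [[-0.43, -1.39], [0.67, 0.8]]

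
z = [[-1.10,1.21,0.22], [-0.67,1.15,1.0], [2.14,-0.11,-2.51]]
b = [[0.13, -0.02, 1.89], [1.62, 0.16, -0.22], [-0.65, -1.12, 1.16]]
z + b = [[-0.97, 1.19, 2.11], [0.95, 1.31, 0.78], [1.49, -1.23, -1.35]]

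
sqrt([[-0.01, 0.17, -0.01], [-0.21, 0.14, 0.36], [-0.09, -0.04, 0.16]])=[[(0.13+0.04j),0.30-0.03j,-0.26+0.06j], [-0.24+0.00j,(0.45-0j),0.38+0.00j], [(-0.18+0.02j),0.02-0.02j,0.33+0.04j]]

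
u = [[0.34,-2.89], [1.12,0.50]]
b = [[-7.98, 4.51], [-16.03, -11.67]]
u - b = [[8.32, -7.4], [17.15, 12.17]]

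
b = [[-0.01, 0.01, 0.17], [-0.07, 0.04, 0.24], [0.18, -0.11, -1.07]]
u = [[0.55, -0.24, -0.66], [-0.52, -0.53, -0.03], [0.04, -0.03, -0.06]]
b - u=[[-0.56, 0.25, 0.83], [0.45, 0.57, 0.27], [0.14, -0.08, -1.01]]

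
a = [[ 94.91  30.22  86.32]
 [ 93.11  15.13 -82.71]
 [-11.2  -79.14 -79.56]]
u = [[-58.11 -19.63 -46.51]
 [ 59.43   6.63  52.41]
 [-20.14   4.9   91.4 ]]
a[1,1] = 15.13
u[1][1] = 6.63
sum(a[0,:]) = 211.45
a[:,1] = [30.22, 15.13, -79.14]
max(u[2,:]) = 91.4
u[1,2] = 52.41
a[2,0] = -11.2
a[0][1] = 30.22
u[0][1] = -19.63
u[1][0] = 59.43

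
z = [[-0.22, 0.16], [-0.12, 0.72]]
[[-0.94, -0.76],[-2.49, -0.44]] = z @ [[2.02,3.43], [-3.12,-0.04]]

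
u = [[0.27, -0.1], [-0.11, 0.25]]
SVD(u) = [[-0.73, 0.68], [0.68, 0.73]] @ diag([0.36552318802756184, 0.15457295693027193]) @ [[-0.75, 0.67], [0.67, 0.75]]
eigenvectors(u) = [[0.72,  0.66], [-0.69,  0.76]]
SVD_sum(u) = [[0.2, -0.18], [-0.19, 0.17]] + [[0.07, 0.08], [0.08, 0.08]]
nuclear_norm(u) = 0.52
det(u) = 0.06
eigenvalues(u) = [0.37, 0.15]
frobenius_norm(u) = 0.40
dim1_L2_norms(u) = [0.29, 0.27]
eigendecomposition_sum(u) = [[0.20, -0.17],[-0.19, 0.17]] + [[0.07, 0.07], [0.08, 0.08]]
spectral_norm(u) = 0.37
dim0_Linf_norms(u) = [0.27, 0.25]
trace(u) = 0.52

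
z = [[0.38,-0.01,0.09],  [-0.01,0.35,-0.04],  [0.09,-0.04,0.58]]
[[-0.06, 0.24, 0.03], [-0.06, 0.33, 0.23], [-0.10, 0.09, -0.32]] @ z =[[-0.02,0.08,0.0],[-0.01,0.11,0.11],[-0.07,0.05,-0.20]]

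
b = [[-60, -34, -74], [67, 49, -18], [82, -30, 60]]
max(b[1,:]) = 67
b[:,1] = [-34, 49, -30]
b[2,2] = 60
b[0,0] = -60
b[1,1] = 49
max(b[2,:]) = 82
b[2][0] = 82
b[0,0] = -60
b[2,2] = 60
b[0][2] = -74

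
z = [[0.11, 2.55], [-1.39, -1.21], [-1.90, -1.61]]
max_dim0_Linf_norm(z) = 2.55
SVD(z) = [[-0.6, -0.8], [0.48, -0.35], [0.64, -0.49]] @ diag([3.6968597494392723, 1.5640102278999986]) @ [[-0.53,  -0.85], [0.85,  -0.53]]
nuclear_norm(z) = 5.26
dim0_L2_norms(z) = [2.36, 3.25]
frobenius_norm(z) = 4.01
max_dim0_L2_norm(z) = 3.25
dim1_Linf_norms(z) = [2.55, 1.39, 1.9]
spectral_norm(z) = 3.70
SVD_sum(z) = [[1.17,1.89], [-0.93,-1.5], [-1.25,-2.01]] + [[-1.06, 0.66],[-0.46, 0.29],[-0.65, 0.4]]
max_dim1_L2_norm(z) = 2.55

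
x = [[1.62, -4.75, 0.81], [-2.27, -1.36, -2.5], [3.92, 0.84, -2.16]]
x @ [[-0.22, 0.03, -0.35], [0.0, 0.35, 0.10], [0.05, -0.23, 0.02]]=[[-0.32, -1.80, -1.03], [0.37, 0.03, 0.61], [-0.97, 0.91, -1.33]]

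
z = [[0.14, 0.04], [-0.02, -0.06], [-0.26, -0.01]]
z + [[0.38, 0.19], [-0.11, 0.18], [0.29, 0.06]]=[[0.52, 0.23], [-0.13, 0.12], [0.03, 0.05]]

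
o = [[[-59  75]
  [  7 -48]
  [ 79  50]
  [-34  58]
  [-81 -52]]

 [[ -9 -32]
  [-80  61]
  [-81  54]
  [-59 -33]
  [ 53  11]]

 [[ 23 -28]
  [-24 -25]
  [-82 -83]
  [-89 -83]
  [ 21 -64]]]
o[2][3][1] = -83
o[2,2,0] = -82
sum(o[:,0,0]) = -45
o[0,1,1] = -48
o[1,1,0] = -80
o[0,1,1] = -48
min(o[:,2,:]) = -83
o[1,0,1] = -32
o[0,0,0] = -59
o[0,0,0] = -59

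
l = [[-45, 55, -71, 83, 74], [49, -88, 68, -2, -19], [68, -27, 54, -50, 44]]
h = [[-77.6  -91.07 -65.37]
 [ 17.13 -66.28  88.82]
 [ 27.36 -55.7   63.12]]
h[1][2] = 88.82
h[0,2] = -65.37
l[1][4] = -19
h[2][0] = 27.36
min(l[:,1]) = -88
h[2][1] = -55.7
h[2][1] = -55.7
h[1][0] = 17.13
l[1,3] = -2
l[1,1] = -88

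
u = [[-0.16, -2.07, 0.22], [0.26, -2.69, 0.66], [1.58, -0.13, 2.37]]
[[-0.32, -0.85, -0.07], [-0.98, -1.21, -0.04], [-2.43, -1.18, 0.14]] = u@[[-0.82,  0.33,  0.15], [0.17,  0.31,  0.02], [-0.47,  -0.7,  -0.04]]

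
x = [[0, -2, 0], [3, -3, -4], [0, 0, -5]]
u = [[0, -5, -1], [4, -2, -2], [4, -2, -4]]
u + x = [[0, -7, -1], [7, -5, -6], [4, -2, -9]]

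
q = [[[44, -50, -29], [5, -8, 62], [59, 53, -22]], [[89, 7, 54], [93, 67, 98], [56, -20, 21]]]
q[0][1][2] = 62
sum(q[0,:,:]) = 114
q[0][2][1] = 53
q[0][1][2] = 62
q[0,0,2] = -29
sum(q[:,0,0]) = 133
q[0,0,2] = -29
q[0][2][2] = -22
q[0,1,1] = -8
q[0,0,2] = -29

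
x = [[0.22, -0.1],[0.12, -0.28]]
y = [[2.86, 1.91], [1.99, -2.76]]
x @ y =[[0.43, 0.70], [-0.21, 1.00]]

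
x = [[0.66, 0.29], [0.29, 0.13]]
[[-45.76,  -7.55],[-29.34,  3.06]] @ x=[[-32.39, -14.25], [-18.48, -8.11]]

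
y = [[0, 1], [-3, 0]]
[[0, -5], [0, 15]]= y@[[0, -5], [0, -5]]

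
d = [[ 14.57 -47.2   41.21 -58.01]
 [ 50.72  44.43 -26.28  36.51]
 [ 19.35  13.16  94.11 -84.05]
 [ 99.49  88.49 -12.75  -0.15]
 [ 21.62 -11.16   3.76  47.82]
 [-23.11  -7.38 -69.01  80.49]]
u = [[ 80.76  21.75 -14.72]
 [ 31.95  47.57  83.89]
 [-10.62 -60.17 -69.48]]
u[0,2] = -14.72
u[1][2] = 83.89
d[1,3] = 36.51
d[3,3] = -0.15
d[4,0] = 21.62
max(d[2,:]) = 94.11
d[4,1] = -11.16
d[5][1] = -7.38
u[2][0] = -10.62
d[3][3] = -0.15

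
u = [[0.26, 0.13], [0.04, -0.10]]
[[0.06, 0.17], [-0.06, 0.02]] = u @ [[-0.04,0.63],[0.54,0.07]]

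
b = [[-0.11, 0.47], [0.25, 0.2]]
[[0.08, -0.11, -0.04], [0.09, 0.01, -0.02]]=b @ [[0.21, 0.19, 0.00],[0.21, -0.20, -0.08]]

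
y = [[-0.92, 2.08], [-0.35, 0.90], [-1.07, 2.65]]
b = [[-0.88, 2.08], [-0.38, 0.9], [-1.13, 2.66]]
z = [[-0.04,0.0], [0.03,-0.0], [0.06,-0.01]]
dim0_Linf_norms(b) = [1.13, 2.66]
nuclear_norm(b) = 3.80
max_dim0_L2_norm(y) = 3.49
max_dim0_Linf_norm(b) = 2.66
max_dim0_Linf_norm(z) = 0.06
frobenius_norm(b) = 3.80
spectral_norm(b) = 3.80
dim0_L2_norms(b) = [1.48, 3.49]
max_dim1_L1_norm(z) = 0.07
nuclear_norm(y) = 3.84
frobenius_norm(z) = 0.08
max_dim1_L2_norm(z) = 0.06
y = b + z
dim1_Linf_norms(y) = [2.08, 0.9, 2.65]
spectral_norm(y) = 3.78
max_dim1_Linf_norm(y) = 2.65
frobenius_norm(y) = 3.78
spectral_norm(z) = 0.08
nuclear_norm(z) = 0.08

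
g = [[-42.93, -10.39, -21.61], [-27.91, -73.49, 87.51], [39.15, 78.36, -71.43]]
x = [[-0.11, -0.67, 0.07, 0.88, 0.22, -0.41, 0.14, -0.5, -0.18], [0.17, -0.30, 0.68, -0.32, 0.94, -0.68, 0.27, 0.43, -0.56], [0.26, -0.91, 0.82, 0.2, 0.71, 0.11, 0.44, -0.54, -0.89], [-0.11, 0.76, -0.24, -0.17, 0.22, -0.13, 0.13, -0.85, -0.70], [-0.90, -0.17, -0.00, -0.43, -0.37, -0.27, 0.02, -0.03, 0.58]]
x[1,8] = -0.556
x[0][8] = -0.176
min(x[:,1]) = -0.909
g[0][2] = -21.61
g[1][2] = 87.51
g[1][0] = -27.91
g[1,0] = -27.91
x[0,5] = -0.41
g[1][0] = -27.91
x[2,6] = 0.438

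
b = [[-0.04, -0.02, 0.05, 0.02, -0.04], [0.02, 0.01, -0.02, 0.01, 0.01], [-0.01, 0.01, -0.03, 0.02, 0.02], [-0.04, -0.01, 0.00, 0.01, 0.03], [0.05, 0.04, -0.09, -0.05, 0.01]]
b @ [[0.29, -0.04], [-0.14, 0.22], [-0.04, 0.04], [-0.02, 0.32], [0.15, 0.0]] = [[-0.02,  0.01],  [0.01,  0.00],  [-0.00,  0.01],  [-0.01,  0.00],  [0.02,  -0.01]]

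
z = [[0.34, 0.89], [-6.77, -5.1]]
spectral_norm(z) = 8.51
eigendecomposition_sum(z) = [[-2.01, -0.46], [3.49, 0.8]] + [[2.35, 1.35], [-10.26, -5.9]]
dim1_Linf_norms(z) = [0.89, 6.77]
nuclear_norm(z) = 9.02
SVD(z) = [[-0.10, 1.0], [1.00, 0.1]] @ diag([8.514492615917092, 0.5039994975129574]) @ [[-0.8, -0.61], [-0.61, 0.8]]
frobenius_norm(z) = 8.53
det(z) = 4.29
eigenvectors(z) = [[0.50, -0.22], [-0.87, 0.97]]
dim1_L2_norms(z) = [0.95, 8.48]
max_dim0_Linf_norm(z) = 6.77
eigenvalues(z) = [-1.21, -3.55]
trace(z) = -4.76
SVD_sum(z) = [[0.64, 0.49],[-6.74, -5.14]] + [[-0.30, 0.40], [-0.03, 0.04]]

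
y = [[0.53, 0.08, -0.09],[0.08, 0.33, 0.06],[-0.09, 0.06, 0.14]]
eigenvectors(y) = [[0.95, 0.25, -0.2], [0.28, -0.32, 0.91], [-0.16, 0.92, 0.37]]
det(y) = 0.02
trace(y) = 1.00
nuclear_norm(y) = 1.00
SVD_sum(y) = [[0.51, 0.15, -0.09], [0.15, 0.04, -0.03], [-0.09, -0.03, 0.01]] + [[0.01, -0.06, -0.03], [-0.06, 0.28, 0.11], [-0.03, 0.11, 0.05]] + [[0.01,  -0.01,  0.02], [-0.01,  0.01,  -0.03], [0.02,  -0.03,  0.08]]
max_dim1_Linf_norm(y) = 0.53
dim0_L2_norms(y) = [0.54, 0.34, 0.18]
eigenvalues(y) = [0.57, 0.09, 0.34]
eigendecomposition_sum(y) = [[0.51,  0.15,  -0.09],[0.15,  0.04,  -0.03],[-0.09,  -0.03,  0.01]] + [[0.01, -0.01, 0.02], [-0.01, 0.01, -0.03], [0.02, -0.03, 0.08]] + [[0.01, -0.06, -0.03], [-0.06, 0.28, 0.11], [-0.03, 0.11, 0.05]]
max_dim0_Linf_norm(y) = 0.53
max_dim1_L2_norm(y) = 0.54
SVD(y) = [[-0.95, 0.2, 0.25], [-0.28, -0.91, -0.32], [0.16, -0.37, 0.92]] @ diag([0.5686297542048661, 0.3365570761254284, 0.0948131696697058]) @ [[-0.95,-0.28,0.16], [0.2,-0.91,-0.37], [0.25,-0.32,0.92]]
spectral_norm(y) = 0.57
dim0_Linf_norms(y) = [0.53, 0.33, 0.14]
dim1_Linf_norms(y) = [0.53, 0.33, 0.14]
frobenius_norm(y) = 0.67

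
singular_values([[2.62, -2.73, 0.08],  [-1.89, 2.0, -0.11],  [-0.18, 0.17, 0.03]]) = [4.69, 0.06, 0.0]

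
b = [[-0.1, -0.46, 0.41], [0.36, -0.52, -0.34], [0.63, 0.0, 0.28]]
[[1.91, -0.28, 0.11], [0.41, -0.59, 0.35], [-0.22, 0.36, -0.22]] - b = [[2.01, 0.18, -0.3], [0.05, -0.07, 0.69], [-0.85, 0.36, -0.5]]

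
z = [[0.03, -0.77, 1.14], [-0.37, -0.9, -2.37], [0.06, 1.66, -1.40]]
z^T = [[0.03, -0.37, 0.06], [-0.77, -0.90, 1.66], [1.14, -2.37, -1.4]]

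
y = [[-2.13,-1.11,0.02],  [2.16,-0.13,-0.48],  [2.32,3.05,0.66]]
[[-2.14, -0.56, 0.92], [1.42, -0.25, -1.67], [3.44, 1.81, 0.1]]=y@[[0.78, -0.18, -0.59], [0.44, 0.84, 0.32], [0.44, -0.51, 0.74]]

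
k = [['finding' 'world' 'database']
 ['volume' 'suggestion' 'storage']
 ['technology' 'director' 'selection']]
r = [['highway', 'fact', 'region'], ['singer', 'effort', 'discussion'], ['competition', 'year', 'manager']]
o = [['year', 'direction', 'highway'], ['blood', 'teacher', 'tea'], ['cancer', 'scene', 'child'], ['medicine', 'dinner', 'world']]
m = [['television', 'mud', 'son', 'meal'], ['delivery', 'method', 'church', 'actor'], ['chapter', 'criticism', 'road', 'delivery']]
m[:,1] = ['mud', 'method', 'criticism']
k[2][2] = 'selection'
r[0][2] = 'region'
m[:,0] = ['television', 'delivery', 'chapter']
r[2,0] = 'competition'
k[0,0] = 'finding'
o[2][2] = 'child'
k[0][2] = 'database'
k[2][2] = 'selection'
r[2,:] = ['competition', 'year', 'manager']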